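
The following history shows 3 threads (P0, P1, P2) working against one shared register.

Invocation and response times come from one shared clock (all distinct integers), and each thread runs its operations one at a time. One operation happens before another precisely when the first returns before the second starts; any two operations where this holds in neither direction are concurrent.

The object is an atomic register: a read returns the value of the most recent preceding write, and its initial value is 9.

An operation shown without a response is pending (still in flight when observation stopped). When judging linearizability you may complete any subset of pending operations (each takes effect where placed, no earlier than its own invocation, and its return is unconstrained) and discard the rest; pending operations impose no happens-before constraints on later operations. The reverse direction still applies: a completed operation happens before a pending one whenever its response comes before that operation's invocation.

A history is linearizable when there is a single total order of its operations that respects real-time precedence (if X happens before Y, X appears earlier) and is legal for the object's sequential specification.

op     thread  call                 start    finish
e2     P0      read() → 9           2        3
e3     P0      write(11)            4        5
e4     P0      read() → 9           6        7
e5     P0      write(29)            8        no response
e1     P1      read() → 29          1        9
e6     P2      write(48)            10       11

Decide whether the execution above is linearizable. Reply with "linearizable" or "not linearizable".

already the first 7 events (up to e4's response at time 7) admit no linearization; the first 6 still do
one real-time candidate order over the 3 completed operations — the register replay rejects it
no escape via the 1 pending operation (e1): every completion choice fails
sample order e2, e3, e4 (pending dropped) stalls at step 3 — e4 read() → 9 has no legal effect

not linearizable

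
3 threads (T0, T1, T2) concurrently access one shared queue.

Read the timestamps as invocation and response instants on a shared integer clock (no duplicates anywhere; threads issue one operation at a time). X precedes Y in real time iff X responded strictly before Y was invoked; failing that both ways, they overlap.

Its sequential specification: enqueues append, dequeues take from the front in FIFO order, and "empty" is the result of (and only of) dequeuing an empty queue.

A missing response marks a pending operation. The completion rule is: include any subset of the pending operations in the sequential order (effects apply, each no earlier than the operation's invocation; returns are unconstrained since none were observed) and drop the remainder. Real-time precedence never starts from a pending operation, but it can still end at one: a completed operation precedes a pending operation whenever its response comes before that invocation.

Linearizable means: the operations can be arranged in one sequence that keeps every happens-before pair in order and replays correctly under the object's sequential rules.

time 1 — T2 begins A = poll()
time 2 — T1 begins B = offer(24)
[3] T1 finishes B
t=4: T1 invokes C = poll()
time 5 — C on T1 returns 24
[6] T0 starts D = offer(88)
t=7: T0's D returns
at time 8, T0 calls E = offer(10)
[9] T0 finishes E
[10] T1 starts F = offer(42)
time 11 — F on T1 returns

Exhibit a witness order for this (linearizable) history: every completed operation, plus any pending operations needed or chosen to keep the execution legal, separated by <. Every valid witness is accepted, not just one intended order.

1. A poll() (pending, included), leaving queue <>
2. B offer(24), leaving queue <24>
3. C poll() → 24, leaving queue <>
4. D offer(88), leaving queue <88>
5. E offer(10), leaving queue <88,10>
6. F offer(42), leaving queue <88,10,42>

A < B < C < D < E < F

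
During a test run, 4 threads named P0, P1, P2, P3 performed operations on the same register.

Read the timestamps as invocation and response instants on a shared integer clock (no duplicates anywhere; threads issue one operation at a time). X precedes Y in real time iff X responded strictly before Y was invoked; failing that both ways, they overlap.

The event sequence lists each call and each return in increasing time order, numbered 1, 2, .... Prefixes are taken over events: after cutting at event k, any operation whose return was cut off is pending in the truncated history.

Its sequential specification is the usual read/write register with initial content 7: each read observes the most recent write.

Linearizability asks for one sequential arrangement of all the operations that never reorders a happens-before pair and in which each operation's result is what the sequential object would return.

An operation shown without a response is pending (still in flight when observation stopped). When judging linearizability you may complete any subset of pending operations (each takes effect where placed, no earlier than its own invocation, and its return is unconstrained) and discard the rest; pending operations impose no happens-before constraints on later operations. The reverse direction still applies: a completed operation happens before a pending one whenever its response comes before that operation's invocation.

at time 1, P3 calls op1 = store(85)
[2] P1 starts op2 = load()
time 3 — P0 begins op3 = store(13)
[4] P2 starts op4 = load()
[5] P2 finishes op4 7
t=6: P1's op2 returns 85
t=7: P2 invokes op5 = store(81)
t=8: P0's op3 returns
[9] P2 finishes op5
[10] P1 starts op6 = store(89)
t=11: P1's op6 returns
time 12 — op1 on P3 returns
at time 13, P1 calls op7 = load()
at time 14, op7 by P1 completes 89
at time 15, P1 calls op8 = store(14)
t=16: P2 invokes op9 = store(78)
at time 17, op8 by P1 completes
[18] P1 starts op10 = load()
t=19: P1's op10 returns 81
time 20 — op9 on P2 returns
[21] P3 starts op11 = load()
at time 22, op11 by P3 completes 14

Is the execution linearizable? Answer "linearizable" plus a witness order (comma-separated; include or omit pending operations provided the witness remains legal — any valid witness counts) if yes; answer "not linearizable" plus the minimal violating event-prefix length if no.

through event 18 a valid linearization exists; event 19 (op10 responding at time 19) ends that
48 orders of the 9 completed register ops respect real time; none is legal
include/drop combinations of the 1 pending operation (op9) were all tried; none helps
one such order, op1, op2, op3, op4, op5, op6, op7, op8, op10 (pending dropped), breaks at step 4 where op4 load() → 7 is illegal
one such order, op1, op2, op4, op3, op5, op6, op7, op8, op10 (pending dropped), breaks at step 3 where op4 load() → 7 is illegal

not linearizable — minimal violating prefix: 19 events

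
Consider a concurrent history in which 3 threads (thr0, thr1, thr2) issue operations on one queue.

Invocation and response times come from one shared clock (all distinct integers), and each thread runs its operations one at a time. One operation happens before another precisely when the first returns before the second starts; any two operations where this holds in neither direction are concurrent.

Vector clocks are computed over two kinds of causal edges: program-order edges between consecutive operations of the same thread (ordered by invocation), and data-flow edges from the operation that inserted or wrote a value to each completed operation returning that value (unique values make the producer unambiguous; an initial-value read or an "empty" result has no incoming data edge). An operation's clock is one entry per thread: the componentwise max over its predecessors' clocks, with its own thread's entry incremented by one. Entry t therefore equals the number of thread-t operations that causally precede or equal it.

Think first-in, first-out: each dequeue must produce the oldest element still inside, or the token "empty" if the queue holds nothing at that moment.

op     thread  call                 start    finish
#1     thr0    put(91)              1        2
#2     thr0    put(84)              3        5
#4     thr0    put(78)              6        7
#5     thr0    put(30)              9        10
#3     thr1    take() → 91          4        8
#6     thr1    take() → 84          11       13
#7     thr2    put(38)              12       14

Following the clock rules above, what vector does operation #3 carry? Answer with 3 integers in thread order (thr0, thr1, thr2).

(1, 1, 0)

VC(#7, invoked at 12): no causal predecessors; +1 on thr2 → (0, 0, 1)
VC(#1, invoked at 1): no causal predecessors; +1 on thr0 → (1, 0, 0)
#3 (invocation 4): componentwise max over VC(#1)=(1, 0, 0), +1 at thr1, giving (1, 1, 0)
#2 (invocation 3): componentwise max over VC(#1)=(1, 0, 0), +1 at thr0, giving (2, 0, 0)
#4 (invocation 6): componentwise max over VC(#2)=(2, 0, 0), +1 at thr0, giving (3, 0, 0)
#6 (invocation 11): componentwise max over VC(#2)=(2, 0, 0), VC(#3)=(1, 1, 0), +1 at thr1, giving (2, 2, 0)
#5 (invocation 9): componentwise max over VC(#4)=(3, 0, 0), +1 at thr0, giving (4, 0, 0)
target: VC(#3) = (1, 1, 0)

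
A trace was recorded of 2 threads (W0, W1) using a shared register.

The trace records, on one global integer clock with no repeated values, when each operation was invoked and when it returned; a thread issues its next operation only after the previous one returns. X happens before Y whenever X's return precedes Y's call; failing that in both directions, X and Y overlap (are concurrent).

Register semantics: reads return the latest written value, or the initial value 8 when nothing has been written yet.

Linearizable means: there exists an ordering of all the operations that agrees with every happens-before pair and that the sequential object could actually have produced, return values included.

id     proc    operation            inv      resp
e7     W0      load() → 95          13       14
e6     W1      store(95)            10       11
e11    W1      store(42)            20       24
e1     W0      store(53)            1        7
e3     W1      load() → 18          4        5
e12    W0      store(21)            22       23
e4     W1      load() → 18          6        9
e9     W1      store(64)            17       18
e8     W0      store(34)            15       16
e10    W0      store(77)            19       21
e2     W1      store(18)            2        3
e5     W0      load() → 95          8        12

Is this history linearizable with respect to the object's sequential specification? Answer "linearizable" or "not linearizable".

one valid linearization: e1, e2, e3, e4, e6, e5, e7, e8, e9, e10, e11, e12
1. e1 store(53), leaving value 53
2. e2 store(18), leaving value 18
3. e3 load() → 18, leaving value 18
4. e4 load() → 18, leaving value 18
5. e6 store(95), leaving value 95
6. e5 load() → 95, leaving value 95
7. e7 load() → 95, leaving value 95
8. e8 store(34), leaving value 34
9. e9 store(64), leaving value 64
10. e10 store(77), leaving value 77
11. e11 store(42), leaving value 42
12. e12 store(21), leaving value 21

linearizable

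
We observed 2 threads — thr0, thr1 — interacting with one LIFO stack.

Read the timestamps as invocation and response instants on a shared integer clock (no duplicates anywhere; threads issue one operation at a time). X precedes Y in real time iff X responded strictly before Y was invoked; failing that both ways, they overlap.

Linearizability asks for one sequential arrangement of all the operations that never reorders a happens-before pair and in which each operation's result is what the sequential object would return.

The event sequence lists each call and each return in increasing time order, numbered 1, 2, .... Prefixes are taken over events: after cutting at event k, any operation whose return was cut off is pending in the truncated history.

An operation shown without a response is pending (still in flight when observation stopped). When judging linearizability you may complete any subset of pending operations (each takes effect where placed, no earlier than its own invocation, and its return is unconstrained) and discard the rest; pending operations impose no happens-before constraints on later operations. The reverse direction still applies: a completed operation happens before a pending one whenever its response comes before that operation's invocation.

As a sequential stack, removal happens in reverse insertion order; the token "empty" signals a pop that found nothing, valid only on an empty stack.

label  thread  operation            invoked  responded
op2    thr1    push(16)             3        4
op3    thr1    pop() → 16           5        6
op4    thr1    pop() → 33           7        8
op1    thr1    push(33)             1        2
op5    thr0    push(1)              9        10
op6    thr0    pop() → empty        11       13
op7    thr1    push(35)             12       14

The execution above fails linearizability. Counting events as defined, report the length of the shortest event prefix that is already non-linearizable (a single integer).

13

events 1..12 are still linearizable — one witness is op1, op2, op3, op4, op5:
after step 1 (op1 push(33)): stack <33>
after step 2 (op2 push(16)): stack <33,16>
after step 3 (op3 pop() → 16): stack <33>
after step 4 (op4 pop() → 33): stack <>
after step 5 (op5 push(1)): stack <1>
include event 13 — op6 responding at 13 — and every candidate order breaks
every completion of the 1 pending operation (op7) was checked; none linearizes
e.g. op1, op2, op3, op4, op5, op6 (pending dropped): illegal at step 6, since op6 pop() → empty cannot apply there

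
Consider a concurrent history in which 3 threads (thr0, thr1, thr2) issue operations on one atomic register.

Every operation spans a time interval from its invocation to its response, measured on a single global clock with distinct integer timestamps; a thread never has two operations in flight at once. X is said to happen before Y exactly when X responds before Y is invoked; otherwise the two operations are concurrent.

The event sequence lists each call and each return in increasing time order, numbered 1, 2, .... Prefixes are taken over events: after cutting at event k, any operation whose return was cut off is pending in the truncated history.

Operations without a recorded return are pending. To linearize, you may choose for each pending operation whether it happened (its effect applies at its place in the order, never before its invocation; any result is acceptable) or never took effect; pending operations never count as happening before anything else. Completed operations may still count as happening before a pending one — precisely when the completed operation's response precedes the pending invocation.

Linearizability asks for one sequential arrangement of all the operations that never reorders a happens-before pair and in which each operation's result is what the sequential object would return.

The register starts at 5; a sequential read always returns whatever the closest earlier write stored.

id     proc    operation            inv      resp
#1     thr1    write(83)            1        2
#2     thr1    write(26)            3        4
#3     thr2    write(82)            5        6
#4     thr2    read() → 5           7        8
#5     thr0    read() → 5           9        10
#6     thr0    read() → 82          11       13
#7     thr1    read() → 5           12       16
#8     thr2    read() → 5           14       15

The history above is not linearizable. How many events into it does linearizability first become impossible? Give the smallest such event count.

8

one valid order for events 1..7 is #1, #2, #3:
after step 1 (#1 write(83)): value 83
after step 2 (#2 write(26)): value 26
after step 3 (#3 write(82)): value 82
include event 8 — #4 responding at 8 — and every candidate order breaks
one such order, #1, #2, #3, #4, breaks at step 4 where #4 read() → 5 is illegal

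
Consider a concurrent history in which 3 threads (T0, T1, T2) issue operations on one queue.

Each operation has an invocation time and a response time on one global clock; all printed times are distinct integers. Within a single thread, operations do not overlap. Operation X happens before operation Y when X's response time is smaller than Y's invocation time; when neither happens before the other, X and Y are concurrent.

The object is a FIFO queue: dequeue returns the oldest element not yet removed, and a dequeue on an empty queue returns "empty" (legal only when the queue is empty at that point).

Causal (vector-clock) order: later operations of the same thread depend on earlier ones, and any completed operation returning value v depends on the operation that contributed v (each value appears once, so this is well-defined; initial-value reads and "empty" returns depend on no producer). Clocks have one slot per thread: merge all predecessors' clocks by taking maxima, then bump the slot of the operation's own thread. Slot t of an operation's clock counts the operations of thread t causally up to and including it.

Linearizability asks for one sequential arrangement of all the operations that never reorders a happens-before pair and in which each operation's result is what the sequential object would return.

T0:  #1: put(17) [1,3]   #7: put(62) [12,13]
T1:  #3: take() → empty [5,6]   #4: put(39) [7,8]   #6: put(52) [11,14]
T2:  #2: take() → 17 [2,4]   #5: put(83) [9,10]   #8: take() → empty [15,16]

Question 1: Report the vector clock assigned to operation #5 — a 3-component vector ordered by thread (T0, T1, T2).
(1, 0, 2)

VC(#3, invoked at 5): no causal predecessors; +1 on T1 → (0, 1, 0)
VC(#1, invoked at 1): no causal predecessors; +1 on T0 → (1, 0, 0)
#4 (invocation 7): componentwise max over VC(#3)=(0, 1, 0), +1 at T1, giving (0, 2, 0)
#2 (invocation 2): componentwise max over VC(#1)=(1, 0, 0), +1 at T2, giving (1, 0, 1)
#7 (invocation 12): componentwise max over VC(#1)=(1, 0, 0), +1 at T0, giving (2, 0, 0)
#6 (invocation 11): componentwise max over VC(#4)=(0, 2, 0), +1 at T1, giving (0, 3, 0)
#5 (invocation 9): componentwise max over VC(#2)=(1, 0, 1), +1 at T2, giving (1, 0, 2)
#8 (invocation 15): componentwise max over VC(#5)=(1, 0, 2), +1 at T2, giving (1, 0, 3)
target: VC(#5) = (1, 0, 2)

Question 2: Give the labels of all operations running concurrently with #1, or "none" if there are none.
#2

overlap test against #1 [1,3]: concurrent iff the interval meets 1..3
#2 [2,4]: concurrent
#3 [5,6]: after
#4 [7,8]: after
#5 [9,10]: after
#6 [11,14]: after
#7 [12,13]: after
#8 [15,16]: after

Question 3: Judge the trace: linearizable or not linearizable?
not linearizable

events 1..15 are fine; event 16 — the response of #8 at time 16 — makes the prefix non-linearizable
all 4 real-time-respecting orders fail — 8 completed queue operations, no legal replay
e.g. #1, #2, #3, #4, #5, #6, #7, #8: illegal at step 8, since #8 take() → empty cannot apply there
e.g. #1, #2, #3, #4, #5, #7, #6, #8: illegal at step 8, since #8 take() → empty cannot apply there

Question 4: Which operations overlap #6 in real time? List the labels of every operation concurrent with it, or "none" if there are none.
#7

#6 spans [11,14]; an op avoiding the whole window 11..14 is ordered, any other is concurrent
#1 [1,3]: before
#2 [2,4]: before
#3 [5,6]: before
#4 [7,8]: before
#5 [9,10]: before
#7 [12,13]: concurrent
#8 [15,16]: after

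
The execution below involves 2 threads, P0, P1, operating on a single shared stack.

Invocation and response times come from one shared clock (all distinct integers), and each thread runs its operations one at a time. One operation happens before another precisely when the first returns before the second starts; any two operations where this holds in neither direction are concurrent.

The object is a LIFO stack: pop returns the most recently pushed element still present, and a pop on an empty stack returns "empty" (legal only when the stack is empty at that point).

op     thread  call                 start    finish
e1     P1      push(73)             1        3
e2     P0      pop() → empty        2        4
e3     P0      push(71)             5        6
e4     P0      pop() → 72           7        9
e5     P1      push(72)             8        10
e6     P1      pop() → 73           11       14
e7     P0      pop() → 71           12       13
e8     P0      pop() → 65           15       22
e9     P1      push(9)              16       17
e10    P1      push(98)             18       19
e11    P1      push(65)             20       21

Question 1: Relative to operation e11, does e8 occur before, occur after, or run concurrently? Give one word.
Answer: concurrent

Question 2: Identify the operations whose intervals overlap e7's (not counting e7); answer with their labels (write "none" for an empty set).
Answer: e6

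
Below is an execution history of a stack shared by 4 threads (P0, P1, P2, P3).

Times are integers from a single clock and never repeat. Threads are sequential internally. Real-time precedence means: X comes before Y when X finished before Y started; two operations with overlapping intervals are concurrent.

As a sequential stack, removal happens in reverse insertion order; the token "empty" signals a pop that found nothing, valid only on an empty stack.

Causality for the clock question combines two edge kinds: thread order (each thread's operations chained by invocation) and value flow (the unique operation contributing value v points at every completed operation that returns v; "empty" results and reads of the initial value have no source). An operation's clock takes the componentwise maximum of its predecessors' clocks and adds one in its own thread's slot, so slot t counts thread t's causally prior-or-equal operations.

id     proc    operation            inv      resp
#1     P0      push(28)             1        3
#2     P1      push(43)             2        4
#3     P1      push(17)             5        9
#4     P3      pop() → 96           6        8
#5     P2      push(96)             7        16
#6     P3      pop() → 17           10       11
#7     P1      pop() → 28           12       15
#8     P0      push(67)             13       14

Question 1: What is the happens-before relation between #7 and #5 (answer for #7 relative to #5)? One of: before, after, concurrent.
#7 spans [12,15], #5 spans [7,16]
the intervals overlap in both directions

concurrent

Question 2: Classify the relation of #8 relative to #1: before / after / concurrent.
#8 spans [13,14], #1 spans [1,3]
resp(#1)=3 < inv(#8)=13

after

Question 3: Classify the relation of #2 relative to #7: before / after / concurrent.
#2 spans [2,4], #7 spans [12,15]
resp(#2)=4 < inv(#7)=12

before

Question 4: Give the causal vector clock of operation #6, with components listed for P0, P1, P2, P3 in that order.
#5 (invocation 7): nothing precedes it; P2's component alone gives (0, 0, 1, 0)
#2 (invocation 2): nothing precedes it; P1's component alone gives (0, 1, 0, 0)
#1 (invocation 1): nothing precedes it; P0's component alone gives (1, 0, 0, 0)
#4 (invocation 6): componentwise max over VC(#5)=(0, 0, 1, 0), +1 at P3, giving (0, 0, 1, 1)
#3 (invocation 5): componentwise max over VC(#2)=(0, 1, 0, 0), +1 at P1, giving (0, 2, 0, 0)
#8 (invocation 13): componentwise max over VC(#1)=(1, 0, 0, 0), +1 at P0, giving (2, 0, 0, 0)
#7 (invocation 12): componentwise max over VC(#1)=(1, 0, 0, 0), VC(#3)=(0, 2, 0, 0), +1 at P1, giving (1, 3, 0, 0)
#6 (invocation 10): componentwise max over VC(#3)=(0, 2, 0, 0), VC(#4)=(0, 0, 1, 1), +1 at P3, giving (0, 2, 1, 2)
target: VC(#6) = (0, 2, 1, 2)

(0, 2, 1, 2)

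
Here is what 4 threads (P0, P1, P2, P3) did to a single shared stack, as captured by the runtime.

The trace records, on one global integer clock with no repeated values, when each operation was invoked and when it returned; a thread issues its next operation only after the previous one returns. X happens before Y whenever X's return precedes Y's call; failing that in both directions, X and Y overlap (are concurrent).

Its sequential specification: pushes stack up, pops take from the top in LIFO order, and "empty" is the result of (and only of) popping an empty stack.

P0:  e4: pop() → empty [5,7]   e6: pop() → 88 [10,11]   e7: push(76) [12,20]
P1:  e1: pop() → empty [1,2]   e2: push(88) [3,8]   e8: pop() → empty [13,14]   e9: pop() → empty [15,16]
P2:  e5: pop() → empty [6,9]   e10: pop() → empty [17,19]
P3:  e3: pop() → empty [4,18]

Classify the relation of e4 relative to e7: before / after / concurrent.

e4 spans [5,7], e7 spans [12,20]
resp(e4)=7 < inv(e7)=12

before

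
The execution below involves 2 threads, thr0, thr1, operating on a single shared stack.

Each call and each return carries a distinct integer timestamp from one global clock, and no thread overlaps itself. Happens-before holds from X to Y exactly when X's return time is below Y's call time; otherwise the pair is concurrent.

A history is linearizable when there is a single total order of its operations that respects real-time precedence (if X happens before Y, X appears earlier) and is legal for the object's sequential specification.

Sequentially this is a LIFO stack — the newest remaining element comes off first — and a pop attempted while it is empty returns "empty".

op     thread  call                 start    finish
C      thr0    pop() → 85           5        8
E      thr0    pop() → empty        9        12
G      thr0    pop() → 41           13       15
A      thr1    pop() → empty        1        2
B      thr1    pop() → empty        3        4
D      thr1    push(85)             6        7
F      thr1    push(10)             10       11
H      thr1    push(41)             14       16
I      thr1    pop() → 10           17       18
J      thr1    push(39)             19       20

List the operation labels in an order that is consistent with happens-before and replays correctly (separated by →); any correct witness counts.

after step 1 (A pop() → empty): stack <>
after step 2 (B pop() → empty): stack <>
after step 3 (D push(85)): stack <85>
after step 4 (C pop() → 85): stack <>
after step 5 (E pop() → empty): stack <>
after step 6 (F push(10)): stack <10>
after step 7 (H push(41)): stack <10,41>
after step 8 (G pop() → 41): stack <10>
after step 9 (I pop() → 10): stack <>
after step 10 (J push(39)): stack <39>

A → B → D → C → E → F → H → G → I → J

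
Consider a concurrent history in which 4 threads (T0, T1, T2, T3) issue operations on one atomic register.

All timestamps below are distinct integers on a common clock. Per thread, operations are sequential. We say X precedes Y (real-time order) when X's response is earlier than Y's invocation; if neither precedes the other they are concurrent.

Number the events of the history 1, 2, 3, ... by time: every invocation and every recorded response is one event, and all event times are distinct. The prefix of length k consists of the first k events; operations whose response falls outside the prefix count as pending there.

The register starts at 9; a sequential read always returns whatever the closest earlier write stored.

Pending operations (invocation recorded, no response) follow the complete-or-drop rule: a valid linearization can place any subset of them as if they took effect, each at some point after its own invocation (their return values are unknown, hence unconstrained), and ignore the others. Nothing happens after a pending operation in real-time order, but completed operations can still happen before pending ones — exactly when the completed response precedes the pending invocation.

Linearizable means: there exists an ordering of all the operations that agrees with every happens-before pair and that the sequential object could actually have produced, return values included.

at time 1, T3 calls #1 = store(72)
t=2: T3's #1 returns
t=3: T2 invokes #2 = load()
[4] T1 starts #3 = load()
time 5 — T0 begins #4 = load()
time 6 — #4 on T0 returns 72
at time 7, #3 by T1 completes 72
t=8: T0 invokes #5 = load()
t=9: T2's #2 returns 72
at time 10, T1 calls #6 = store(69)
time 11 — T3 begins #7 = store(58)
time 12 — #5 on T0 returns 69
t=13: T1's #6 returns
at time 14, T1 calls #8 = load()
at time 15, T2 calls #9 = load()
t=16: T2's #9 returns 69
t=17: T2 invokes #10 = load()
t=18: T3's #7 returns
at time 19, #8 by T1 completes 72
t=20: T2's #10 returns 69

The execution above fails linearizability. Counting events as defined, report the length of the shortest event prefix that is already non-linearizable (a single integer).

19

events 1..18 are linearizable; a witness order is #1, #2, #3, #4, #6, #5, #8, #9, #7:
1. #1 store(72), leaving value 72
2. #2 load() → 72, leaving value 72
3. #3 load() → 72, leaving value 72
4. #4 load() → 72, leaving value 72
5. #6 store(69), leaving value 69
6. #5 load() → 69, leaving value 69
7. #8 load() (pending, included), leaving value 69
8. #9 load() → 69, leaving value 69
9. #7 store(58), leaving value 58
include event 19 — #8 responding at 19 — and every candidate order breaks
no escape via the 1 pending operation (#10): every completion choice fails
take #1, #2, #3, #4, #5, #6, #7, #8, #9 (pending dropped): step 5 already fails, because #5 load() → 69 cannot occur there
take #1, #2, #3, #4, #5, #6, #7, #9, #8 (pending dropped): step 5 already fails, because #5 load() → 69 cannot occur there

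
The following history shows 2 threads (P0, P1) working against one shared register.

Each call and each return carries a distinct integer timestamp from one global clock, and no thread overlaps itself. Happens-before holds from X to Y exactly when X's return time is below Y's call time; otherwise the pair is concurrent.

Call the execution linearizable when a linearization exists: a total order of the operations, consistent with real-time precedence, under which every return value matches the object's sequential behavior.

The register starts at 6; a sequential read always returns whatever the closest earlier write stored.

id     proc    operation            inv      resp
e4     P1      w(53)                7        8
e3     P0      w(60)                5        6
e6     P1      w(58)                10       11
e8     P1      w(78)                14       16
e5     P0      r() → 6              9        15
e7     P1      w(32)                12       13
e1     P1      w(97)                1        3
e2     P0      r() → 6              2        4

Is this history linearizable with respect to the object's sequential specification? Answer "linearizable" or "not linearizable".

not linearizable

cut after 14 events: linearizable; cut after 15 events (e5 responds, time 15): not linearizable
checked exhaustively: 6 real-time-consistent orders of 7 completed operations, zero legal register replays
no completion choice of the 1 pending operation (e8) rescues it — every subset was tried
e.g. e1, e2, e3, e4, e5, e6, e7 (pending dropped): illegal at step 2, since e2 r() → 6 cannot apply there
e.g. e1, e2, e3, e4, e6, e5, e7 (pending dropped): illegal at step 2, since e2 r() → 6 cannot apply there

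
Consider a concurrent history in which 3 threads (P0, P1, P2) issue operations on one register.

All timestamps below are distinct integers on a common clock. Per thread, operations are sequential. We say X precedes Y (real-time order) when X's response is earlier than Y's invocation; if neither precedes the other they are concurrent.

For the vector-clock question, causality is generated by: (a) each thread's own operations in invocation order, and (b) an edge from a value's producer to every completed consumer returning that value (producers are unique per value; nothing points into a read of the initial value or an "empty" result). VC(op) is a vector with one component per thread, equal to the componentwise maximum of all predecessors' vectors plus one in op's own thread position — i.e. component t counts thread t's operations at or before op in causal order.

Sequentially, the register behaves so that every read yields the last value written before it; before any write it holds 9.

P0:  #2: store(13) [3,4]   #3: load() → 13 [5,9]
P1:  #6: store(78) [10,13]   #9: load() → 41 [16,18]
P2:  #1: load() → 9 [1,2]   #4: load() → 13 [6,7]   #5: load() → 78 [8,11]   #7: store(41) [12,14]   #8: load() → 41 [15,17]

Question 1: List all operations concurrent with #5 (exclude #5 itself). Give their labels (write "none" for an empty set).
overlap test against #5 [8,11]: concurrent iff the interval meets 8..11
#1 [1,2]: before
#2 [3,4]: before
#3 [5,9]: concurrent
#4 [6,7]: before
#6 [10,13]: concurrent
#7 [12,14]: after
#8 [15,17]: after
#9 [16,18]: after

#3, #6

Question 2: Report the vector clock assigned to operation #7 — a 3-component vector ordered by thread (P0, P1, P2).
#1, invoked 1, has no incoming edges; only P2's bump applies → (0, 0, 1)
#6, invoked 10, has no incoming edges; only P1's bump applies → (0, 1, 0)
#2, invoked 3, has no incoming edges; only P0's bump applies → (1, 0, 0)
#3, invoked 5, takes VC(#2)=(1, 0, 0) under max, adds 1 for P0 → (2, 0, 0)
#4, invoked 6, takes VC(#1)=(0, 0, 1), VC(#2)=(1, 0, 0) under max, adds 1 for P2 → (1, 0, 2)
#5, invoked 8, takes VC(#4)=(1, 0, 2), VC(#6)=(0, 1, 0) under max, adds 1 for P2 → (1, 1, 3)
#7, invoked 12, takes VC(#5)=(1, 1, 3) under max, adds 1 for P2 → (1, 1, 4)
#8, invoked 15, takes VC(#7)=(1, 1, 4) under max, adds 1 for P2 → (1, 1, 5)
#9, invoked 16, takes VC(#6)=(0, 1, 0), VC(#7)=(1, 1, 4) under max, adds 1 for P1 → (1, 2, 4)
target: VC(#7) = (1, 1, 4)

(1, 1, 4)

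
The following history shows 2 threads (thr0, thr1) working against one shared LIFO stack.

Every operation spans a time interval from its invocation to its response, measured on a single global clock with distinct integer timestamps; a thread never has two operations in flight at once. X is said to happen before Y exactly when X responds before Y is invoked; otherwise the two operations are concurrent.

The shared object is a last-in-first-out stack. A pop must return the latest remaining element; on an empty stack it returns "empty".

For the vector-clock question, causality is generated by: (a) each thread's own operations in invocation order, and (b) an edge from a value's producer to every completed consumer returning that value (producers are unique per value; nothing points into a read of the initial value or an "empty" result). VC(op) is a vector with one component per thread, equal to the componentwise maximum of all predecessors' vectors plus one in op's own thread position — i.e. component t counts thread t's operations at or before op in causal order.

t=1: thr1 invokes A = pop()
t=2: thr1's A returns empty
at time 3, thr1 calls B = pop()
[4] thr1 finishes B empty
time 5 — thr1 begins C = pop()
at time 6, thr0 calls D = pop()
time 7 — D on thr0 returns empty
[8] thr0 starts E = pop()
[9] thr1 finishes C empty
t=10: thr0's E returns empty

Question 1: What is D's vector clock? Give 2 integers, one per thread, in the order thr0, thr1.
root op A, invoked 1: fresh clock plus thr1's own tick → (0, 1)
root op D, invoked 6: fresh clock plus thr0's own tick → (1, 0)
invoked at 3, B merges VC(A)=(0, 1) and bumps thr1's slot → (0, 2)
invoked at 8, E merges VC(D)=(1, 0) and bumps thr0's slot → (2, 0)
invoked at 5, C merges VC(B)=(0, 2) and bumps thr1's slot → (0, 3)
target: VC(D) = (1, 0)

(1, 0)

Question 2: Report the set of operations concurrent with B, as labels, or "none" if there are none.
overlap test against B [3,4]: concurrent iff the interval meets 3..4
A [1,2]: before
C [5,9]: after
D [6,7]: after
E [8,10]: after

none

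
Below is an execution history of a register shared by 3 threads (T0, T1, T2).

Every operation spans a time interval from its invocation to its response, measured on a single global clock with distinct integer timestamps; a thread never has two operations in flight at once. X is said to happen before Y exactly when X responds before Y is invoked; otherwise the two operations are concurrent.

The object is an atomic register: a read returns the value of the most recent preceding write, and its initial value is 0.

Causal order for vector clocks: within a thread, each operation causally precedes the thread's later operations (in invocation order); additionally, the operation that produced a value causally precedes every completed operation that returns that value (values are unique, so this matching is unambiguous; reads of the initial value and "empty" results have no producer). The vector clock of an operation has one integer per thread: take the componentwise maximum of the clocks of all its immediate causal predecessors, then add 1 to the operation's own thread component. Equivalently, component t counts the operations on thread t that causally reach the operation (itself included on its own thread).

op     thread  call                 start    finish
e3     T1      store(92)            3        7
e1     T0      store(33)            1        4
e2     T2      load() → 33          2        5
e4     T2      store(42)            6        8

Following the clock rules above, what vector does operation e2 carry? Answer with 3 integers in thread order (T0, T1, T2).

(1, 0, 1)

e3 (invocation 3): nothing precedes it; T1's component alone gives (0, 1, 0)
e1 (invocation 1): nothing precedes it; T0's component alone gives (1, 0, 0)
e2 (invocation 2): componentwise max over VC(e1)=(1, 0, 0), +1 at T2, giving (1, 0, 1)
e4 (invocation 6): componentwise max over VC(e2)=(1, 0, 1), +1 at T2, giving (1, 0, 2)
target: VC(e2) = (1, 0, 1)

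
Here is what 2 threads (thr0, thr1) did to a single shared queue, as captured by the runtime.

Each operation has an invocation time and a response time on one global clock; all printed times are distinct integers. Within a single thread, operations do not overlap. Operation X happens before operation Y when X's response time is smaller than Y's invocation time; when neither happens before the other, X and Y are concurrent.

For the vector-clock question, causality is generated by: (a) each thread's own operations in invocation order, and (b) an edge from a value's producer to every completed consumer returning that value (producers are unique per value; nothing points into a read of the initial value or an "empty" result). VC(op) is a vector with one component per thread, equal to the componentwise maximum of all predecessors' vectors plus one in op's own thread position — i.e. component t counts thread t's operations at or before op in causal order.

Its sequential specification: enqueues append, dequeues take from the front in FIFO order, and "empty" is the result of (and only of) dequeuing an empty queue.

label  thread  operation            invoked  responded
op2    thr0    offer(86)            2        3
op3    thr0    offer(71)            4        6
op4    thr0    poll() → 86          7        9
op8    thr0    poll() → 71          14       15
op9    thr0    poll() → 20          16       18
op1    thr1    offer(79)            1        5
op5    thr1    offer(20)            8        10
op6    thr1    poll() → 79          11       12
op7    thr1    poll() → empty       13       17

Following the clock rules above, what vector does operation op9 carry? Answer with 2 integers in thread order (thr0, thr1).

(5, 2)

no predecessors for op1 (invoked 1): thr1 increments from zero → (0, 1)
no predecessors for op2 (invoked 2): thr0 increments from zero → (1, 0)
op5 (invocation 8): componentwise max over VC(op1)=(0, 1), +1 at thr1, giving (0, 2)
op3 (invocation 4): componentwise max over VC(op2)=(1, 0), +1 at thr0, giving (2, 0)
op6 (invocation 11): componentwise max over VC(op1)=(0, 1), VC(op5)=(0, 2), +1 at thr1, giving (0, 3)
op4 (invocation 7): componentwise max over VC(op2)=(1, 0), VC(op3)=(2, 0), +1 at thr0, giving (3, 0)
op7 (invocation 13): componentwise max over VC(op6)=(0, 3), +1 at thr1, giving (0, 4)
op8 (invocation 14): componentwise max over VC(op3)=(2, 0), VC(op4)=(3, 0), +1 at thr0, giving (4, 0)
op9 (invocation 16): componentwise max over VC(op5)=(0, 2), VC(op8)=(4, 0), +1 at thr0, giving (5, 2)
target: VC(op9) = (5, 2)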